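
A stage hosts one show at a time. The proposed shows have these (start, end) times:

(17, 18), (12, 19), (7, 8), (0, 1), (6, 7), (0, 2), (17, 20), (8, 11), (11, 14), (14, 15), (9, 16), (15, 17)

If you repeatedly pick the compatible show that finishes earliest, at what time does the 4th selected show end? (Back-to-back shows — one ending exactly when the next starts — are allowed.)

11

By end time: (0,1), (0,2), (6,7), (7,8), (8,11), (11,14), (14,15), (9,16), (15,17), (17,18), (12,19), (17,20).
Pick (0,1); next start ≥ 1 → (6,7); next start ≥ 7 → (7,8); next start ≥ 8 → (8,11); next start ≥ 11 → (11,14); next start ≥ 14 → (14,15); next start ≥ 15 → (15,17); next start ≥ 17 → (17,18).
Selected: (0,1) (6,7) (7,8) (8,11) (11,14) (14,15) (15,17) (17,18)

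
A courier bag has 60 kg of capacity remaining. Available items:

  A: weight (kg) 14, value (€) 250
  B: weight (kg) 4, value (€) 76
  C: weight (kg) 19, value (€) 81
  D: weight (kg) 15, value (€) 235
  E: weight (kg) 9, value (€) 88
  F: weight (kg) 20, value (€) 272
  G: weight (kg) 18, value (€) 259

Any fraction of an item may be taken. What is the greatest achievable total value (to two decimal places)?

942.40

Ratios (sorted): B 19.00, A 17.86, D 15.67, G 14.39, F 13.60, E 9.78, C 4.26
take B (4 @ 76); take A (14 @ 250); take D (15 @ 235); take G (18 @ 259); take 9/20 of F → 122.40. Capacity used 60/60.
Total value = 942.40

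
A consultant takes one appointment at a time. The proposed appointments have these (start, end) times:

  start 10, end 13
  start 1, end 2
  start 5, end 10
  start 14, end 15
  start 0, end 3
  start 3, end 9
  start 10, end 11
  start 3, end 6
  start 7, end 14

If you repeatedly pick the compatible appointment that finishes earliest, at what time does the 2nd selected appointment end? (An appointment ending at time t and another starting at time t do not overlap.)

Greedy by earliest finish: after sorting by end time, pick each interval compatible with the last pick.
Sorted by end: (1,2)  (0,3)  (3,6)  (3,9)  (5,10)  (10,11)  (10,13)  (7,14)  (14,15)
take (1,2); take (3,6); skip (3,9); take (10,11); skip (7,14); take (14,15).
Selected: (1,2) (3,6) (10,11) (14,15)

6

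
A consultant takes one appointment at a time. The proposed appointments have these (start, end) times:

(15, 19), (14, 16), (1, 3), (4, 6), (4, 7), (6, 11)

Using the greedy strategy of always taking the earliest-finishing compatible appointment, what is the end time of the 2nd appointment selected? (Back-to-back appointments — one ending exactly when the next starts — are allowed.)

6

Greedy by earliest finish: after sorting by end time, pick each interval compatible with the last pick.
By end time: (1,3), (4,6), (4,7), (6,11), (14,16), (15,19).
Pick (1,3); next start ≥ 3 → (4,6); next start ≥ 6 → (6,11); next start ≥ 11 → (14,16).
Selected: (1,3) (4,6) (6,11) (14,16)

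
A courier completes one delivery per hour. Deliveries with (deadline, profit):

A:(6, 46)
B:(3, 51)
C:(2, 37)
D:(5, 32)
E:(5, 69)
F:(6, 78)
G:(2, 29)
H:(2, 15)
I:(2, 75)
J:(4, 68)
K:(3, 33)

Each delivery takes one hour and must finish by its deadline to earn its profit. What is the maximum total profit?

387

By profit: F(d6,78), I(d2,75), E(d5,69), J(d4,68), B(d3,51), A(d6,46), C(d2,37), K(d3,33), D(d5,32), G(d2,29), H(d2,15)
F→slot 6; I→slot 2; E→slot 5; J→slot 4; B→slot 3; A→slot 1; C skipped; K skipped; D skipped; G skipped; H skipped.
Profit = 46 + 75 + 51 + 68 + 69 + 78 = 387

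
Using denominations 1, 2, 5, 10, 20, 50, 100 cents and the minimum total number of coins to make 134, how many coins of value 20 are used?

1

134 − 1×100→34 − 1×20→14 − 1×10→4 − 2×2→0
Count of 20: 1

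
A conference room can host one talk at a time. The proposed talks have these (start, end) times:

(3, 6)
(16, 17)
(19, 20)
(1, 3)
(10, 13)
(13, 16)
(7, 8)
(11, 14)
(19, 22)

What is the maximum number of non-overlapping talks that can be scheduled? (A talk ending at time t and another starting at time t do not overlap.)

Sorted by end: (1,3)  (3,6)  (7,8)  (10,13)  (11,14)  (13,16)  (16,17)  (19,20)  (19,22)
take (1,3); take (3,6); take (7,8); take (10,13); take (13,16); take (16,17); take (19,20); skip (19,22).
Selected 7 talks.

7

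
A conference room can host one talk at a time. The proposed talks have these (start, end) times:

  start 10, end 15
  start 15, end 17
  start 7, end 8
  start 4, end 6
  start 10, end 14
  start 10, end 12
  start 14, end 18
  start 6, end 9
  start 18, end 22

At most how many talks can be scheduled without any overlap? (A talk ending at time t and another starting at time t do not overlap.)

5

Order by finish time; keep every interval that doesn't clash with the previous kept one.
By end time: (4,6), (7,8), (6,9), (10,12), (10,14), (10,15), (15,17), (14,18), (18,22).
Pick (4,6); next start ≥ 6 → (7,8); next start ≥ 8 → (10,12); next start ≥ 12 → (15,17); next start ≥ 17 → (18,22).
Selected 5 talks.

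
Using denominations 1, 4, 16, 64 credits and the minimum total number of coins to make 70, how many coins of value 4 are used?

Greedy: take as many of the largest coin as possible, then repeat with the remainder.
70 − 1×64→6 − 1×4→2 − 2×1→0
Count of 4: 1

1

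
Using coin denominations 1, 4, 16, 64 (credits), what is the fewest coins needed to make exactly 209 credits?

5

Greedy: take as many of the largest coin as possible, then repeat with the remainder.
209 − 3×64→17 − 1×16→1 − 1×1→0
Total coins = 3 + 1 + 1 = 5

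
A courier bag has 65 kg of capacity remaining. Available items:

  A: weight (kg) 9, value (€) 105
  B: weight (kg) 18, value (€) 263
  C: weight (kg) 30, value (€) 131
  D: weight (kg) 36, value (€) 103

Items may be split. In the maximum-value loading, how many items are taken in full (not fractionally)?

Order: B (263/18=14.61) > A (105/9=11.67) > C (131/30=4.37) > D (103/36=2.86)
Fill: take B (18 @ 263) → take A (9 @ 105) → take C (30 @ 131) → take 8/36 of D → 22.89; 65/65 used.
3 item(s) taken whole; one partial (take 8/36 of D).

3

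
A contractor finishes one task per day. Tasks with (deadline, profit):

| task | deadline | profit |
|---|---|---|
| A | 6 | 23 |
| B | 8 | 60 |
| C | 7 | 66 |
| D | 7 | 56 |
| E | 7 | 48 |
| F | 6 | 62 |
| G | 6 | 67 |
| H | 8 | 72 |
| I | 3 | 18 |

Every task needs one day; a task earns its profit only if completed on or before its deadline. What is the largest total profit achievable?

By profit: H(d8,72), G(d6,67), C(d7,66), F(d6,62), B(d8,60), D(d7,56), E(d7,48), A(d6,23), I(d3,18)
H→slot 8; G→slot 6; C→slot 7; F→slot 5; B→slot 4; D→slot 3; E→slot 2; A→slot 1; I skipped.
Profit = 23 + 48 + 56 + 60 + 62 + 67 + 66 + 72 = 454

454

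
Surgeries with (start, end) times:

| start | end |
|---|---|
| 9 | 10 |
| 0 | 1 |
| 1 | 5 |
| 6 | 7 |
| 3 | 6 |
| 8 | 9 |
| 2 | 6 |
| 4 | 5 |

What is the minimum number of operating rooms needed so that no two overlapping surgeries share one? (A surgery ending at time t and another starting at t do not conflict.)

4

Count concurrent intervals with a sweep; the peak is the room count.
Events (time:±→running): 0:+→1 1:-→0 1:+→1 2:+→2 3:+→3 4:+→4 … peak 4.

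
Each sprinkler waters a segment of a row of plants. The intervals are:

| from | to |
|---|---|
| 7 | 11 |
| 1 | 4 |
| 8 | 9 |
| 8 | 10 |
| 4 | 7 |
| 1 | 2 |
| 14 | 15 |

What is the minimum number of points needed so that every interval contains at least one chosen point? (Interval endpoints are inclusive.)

4

Sort by right endpoint; whenever an interval is uncovered, place a point at its right end.
Sorted: [1,2] [1,4] [4,7] [8,9] [8,10] [7,11] [14,15]
{[1,2],[1,4]} hit by 2; {[4,7]} hit by 7; {[8,9],[8,10],[7,11]} hit by 9; {[14,15]} hit by 15.
Points: 2, 7, 9, 15 (4 total).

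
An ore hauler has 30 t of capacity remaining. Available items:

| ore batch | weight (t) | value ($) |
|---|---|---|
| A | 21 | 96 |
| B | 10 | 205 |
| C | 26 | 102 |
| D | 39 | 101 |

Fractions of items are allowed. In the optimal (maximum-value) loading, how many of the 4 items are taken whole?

1

Sort by value per unit weight and fill in that order.
Order: B (205/10=20.50) > A (96/21=4.57) > C (102/26=3.92) > D (101/39=2.59)
Fill: take B (10 @ 205) → take 20/21 of A → 91.43; 30/30 used.
1 item(s) taken whole; one partial (take 20/21 of A).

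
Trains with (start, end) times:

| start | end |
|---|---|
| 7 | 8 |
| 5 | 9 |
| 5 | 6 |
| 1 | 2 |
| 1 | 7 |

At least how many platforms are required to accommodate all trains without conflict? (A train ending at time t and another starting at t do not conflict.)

The answer is the maximum number of intervals overlapping at any instant.
Events (time:±→running): 1:+→1 1:+→2 2:-→1 5:+→2 5:+→3 … peak 3.

3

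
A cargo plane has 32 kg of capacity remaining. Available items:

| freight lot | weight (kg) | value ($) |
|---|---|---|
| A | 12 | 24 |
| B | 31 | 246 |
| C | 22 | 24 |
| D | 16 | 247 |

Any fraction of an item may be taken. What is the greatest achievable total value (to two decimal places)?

373.97

Sort by value per unit weight and fill in that order.
Order: D (247/16=15.44) > B (246/31=7.94) > A (24/12=2.00) > C (24/22=1.09)
Fill: take D (16 @ 247) → take 16/31 of B → 126.97; 32/32 used.
Total value = 373.97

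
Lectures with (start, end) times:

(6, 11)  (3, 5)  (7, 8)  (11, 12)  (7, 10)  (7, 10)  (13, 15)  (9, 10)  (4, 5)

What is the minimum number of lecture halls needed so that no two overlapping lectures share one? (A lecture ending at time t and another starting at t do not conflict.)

4

starts: [3, 4, 6, 7, 7, 7, 9, 11, 13]
ends:   [5, 5, 8, 10, 10, 10, 11, 12, 15]
s3→1 s4→2 e5→1 e5→0 s6→1 s7→2 s7→3 s7→4  — peak 4.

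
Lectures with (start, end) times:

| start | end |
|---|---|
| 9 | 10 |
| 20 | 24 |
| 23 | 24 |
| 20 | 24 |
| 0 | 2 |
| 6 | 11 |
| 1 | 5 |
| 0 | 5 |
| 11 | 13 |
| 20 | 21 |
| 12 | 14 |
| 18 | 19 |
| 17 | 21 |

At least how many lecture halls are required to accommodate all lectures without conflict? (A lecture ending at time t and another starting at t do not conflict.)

The answer is the maximum number of intervals overlapping at any instant.
Events (time:±→running): 0:+→1 0:+→2 1:+→3 2:-→2 5:-→1 5:-→0 6:+→1 9:+→2 10:-→1 11:-→0 11:+→1 12:+→2 13:-→1 14:-→0 17:+→1 18:+→2 19:-→1 20:+→2 20:+→3 20:+→4 … peak 4.

4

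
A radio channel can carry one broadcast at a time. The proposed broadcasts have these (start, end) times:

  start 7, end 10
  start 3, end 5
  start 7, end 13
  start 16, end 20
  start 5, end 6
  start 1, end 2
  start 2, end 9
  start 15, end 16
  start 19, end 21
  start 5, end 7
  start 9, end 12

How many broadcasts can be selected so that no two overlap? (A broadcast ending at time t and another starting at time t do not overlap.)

6

Sorted by end: (1,2)  (3,5)  (5,6)  (5,7)  (2,9)  (7,10)  (9,12)  (7,13)  (15,16)  (16,20)  (19,21)
take (1,2); take (3,5); take (5,6); skip (5,7); take (7,10); take (15,16); take (16,20).
Selected 6 broadcasts.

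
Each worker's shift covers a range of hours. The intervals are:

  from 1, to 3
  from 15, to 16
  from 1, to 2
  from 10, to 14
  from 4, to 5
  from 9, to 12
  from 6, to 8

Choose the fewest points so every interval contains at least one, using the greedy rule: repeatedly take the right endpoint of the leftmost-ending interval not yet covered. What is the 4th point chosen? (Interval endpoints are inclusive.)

Process intervals by earliest right end; each time one isn't hit yet, stab at its right endpoint.
Sorted: [1,2] [1,3] [4,5] [6,8] [9,12] [10,14] [15,16]
{[1,2],[1,3]} hit by 2; {[4,5]} hit by 5; {[6,8]} hit by 8; {[9,12],[10,14]} hit by 12; {[15,16]} hit by 16.
Points: 2, 5, 8, 12, 16 (5 total).

12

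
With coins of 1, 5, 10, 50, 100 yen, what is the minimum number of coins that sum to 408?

8

Use the largest denomination that fits, subtract, and repeat.
408 = 4×100 + 1×5 + 3×1
Total coins = 4 + 1 + 3 = 8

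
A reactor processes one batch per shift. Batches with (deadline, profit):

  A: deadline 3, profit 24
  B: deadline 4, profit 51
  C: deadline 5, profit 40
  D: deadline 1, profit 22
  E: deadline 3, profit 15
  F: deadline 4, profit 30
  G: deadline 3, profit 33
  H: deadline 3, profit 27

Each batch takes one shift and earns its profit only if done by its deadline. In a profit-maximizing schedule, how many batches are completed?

Take jobs in profit order; each goes to the latest open slot no later than its deadline.
Profit order: B=51 C=40 G=33 F=30 H=27 A=24 D=22 E=15
Assign: B→slot 4, C→slot 5, G→slot 3, F→slot 2, H→slot 1, A skipped, D skipped, E skipped.
Slots: [1:H] [2:F] [3:G] [4:B] [5:C]
5 of 8 scheduled.

5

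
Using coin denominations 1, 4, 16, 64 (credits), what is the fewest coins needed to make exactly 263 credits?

8

Greedy: take as many of the largest coin as possible, then repeat with the remainder.
263 = 4×64 + 1×4 + 3×1
Total coins = 4 + 1 + 3 = 8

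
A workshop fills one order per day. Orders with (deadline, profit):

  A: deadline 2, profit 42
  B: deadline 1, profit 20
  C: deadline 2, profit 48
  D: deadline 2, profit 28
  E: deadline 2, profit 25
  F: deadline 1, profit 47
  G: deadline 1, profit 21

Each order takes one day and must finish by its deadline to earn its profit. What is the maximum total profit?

Take jobs in profit order; each goes to the latest open slot no later than its deadline.
By profit: C(d2,48), F(d1,47), A(d2,42), D(d2,28), E(d2,25), G(d1,21), B(d1,20)
C→slot 2; F→slot 1; A skipped; D skipped; E skipped; G skipped; B skipped.
Profit = 47 + 48 = 95

95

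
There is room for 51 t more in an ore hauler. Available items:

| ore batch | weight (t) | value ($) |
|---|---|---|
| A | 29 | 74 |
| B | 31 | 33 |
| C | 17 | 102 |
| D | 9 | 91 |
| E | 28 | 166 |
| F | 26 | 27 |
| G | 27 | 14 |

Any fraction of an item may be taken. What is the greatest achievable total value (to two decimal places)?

341.21

Sort by value per unit weight and fill in that order.
Ratios (sorted): D 10.11, C 6.00, E 5.93, A 2.55, B 1.06, F 1.04, G 0.52
take D (9 @ 91); take C (17 @ 102); take 25/28 of E → 148.21. Capacity used 51/51.
Total value = 341.21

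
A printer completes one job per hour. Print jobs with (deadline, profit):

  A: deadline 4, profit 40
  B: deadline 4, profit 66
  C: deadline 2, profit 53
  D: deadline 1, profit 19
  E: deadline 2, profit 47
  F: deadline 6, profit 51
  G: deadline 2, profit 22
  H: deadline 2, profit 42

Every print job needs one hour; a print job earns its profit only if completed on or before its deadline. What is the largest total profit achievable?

257

By profit: B(d4,66), C(d2,53), F(d6,51), E(d2,47), H(d2,42), A(d4,40), G(d2,22), D(d1,19)
B→slot 4; C→slot 2; F→slot 6; E→slot 1; H skipped; A→slot 3; G skipped; D skipped.
Profit = 47 + 53 + 40 + 66 + 51 = 257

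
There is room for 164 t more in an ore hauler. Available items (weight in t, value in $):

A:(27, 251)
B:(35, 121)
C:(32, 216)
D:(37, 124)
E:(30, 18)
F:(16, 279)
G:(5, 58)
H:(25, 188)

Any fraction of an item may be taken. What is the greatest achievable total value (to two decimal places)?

Greedy by value/weight ratio, highest first.
Order: F (279/16=17.44) > G (58/5=11.60) > A (251/27=9.30) > H (188/25=7.52) > C (216/32=6.75) > B (121/35=3.46) > D (124/37=3.35) > E (18/30=0.60)
Fill: take F (16 @ 279) → take G (5 @ 58) → take A (27 @ 251) → take H (25 @ 188) → take C (32 @ 216) → take B (35 @ 121) → take 24/37 of D → 80.43; 164/164 used.
Total value = 1193.43

1193.43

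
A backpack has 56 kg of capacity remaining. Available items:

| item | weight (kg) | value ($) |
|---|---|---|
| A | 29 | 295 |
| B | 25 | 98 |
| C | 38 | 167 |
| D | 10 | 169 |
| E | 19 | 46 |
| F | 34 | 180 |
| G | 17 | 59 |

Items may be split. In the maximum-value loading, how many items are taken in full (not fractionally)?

2

Greedy by value/weight ratio, highest first.
Order: D (169/10=16.90) > A (295/29=10.17) > F (180/34=5.29) > C (167/38=4.39) > B (98/25=3.92) > G (59/17=3.47) > E (46/19=2.42)
Fill: take D (10 @ 169) → take A (29 @ 295) → take 17/34 of F → 90.00; 56/56 used.
2 item(s) taken whole; one partial (take 17/34 of F).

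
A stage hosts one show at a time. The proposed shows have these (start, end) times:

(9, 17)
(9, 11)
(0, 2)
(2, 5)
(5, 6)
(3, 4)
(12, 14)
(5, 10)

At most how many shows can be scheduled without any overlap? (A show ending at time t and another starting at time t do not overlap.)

Sort by end time and greedily take each interval whose start is ≥ the last chosen end.
Sorted by end: (0,2)  (3,4)  (2,5)  (5,6)  (5,10)  (9,11)  (12,14)  (9,17)
take (0,2); take (3,4); take (5,6); take (9,11); take (12,14).
Selected 5 shows.

5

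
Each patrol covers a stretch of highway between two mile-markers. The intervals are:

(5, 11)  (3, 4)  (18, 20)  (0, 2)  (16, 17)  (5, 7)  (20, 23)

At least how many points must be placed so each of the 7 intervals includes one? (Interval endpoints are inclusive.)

By right end: [0,2]  [3,4]  [5,7]  [5,11]  [16,17]  [18,20]  [20,23]
[0,2] uncovered → point at 2; [3,4] uncovered → point at 4; [5,7] uncovered → point at 7; [16,17] uncovered → point at 17; [18,20] uncovered → point at 20.
Points: 2, 4, 7, 17, 20 (5 total).

5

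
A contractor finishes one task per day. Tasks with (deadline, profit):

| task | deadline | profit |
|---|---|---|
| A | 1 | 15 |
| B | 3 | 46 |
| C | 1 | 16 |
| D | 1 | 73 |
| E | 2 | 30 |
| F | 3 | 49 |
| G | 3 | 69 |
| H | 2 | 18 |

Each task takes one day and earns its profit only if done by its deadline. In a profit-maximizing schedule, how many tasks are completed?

Sort by profit descending; place each in the latest free slot ≤ its deadline.
By profit: D(d1,73), G(d3,69), F(d3,49), B(d3,46), E(d2,30), H(d2,18), C(d1,16), A(d1,15)
D→slot 1; G→slot 3; F→slot 2; B skipped; E skipped; H skipped; C skipped; A skipped.
3 of 8 scheduled.

3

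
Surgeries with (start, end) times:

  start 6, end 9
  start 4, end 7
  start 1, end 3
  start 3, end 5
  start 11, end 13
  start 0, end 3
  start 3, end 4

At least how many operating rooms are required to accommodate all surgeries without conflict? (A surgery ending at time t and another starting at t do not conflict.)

starts: [0, 1, 3, 3, 4, 6, 11]
ends:   [3, 3, 4, 5, 7, 9, 13]
s0→1 s1→2  — peak 2.

2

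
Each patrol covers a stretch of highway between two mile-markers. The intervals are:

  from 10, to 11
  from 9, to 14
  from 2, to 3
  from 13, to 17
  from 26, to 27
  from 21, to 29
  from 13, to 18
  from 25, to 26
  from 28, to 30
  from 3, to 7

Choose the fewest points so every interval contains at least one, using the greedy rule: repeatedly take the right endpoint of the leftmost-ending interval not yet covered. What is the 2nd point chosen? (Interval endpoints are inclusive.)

11

Process intervals by earliest right end; each time one isn't hit yet, stab at its right endpoint.
By right end: [2,3]  [3,7]  [10,11]  [9,14]  [13,17]  [13,18]  [25,26]  [26,27]  [21,29]  [28,30]
[2,3] uncovered → point at 3; [10,11] uncovered → point at 11; [13,17] uncovered → point at 17; [25,26] uncovered → point at 26; [28,30] uncovered → point at 30.
Points: 3, 11, 17, 26, 30 (5 total).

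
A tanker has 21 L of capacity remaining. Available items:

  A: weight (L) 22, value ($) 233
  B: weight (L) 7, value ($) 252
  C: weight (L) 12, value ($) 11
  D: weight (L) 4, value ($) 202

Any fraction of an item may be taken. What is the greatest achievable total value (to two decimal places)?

559.91

Sort by value per unit weight and fill in that order.
Ratios (sorted): D 50.50, B 36.00, A 10.59, C 0.92
take D (4 @ 202); take B (7 @ 252); take 10/22 of A → 105.91. Capacity used 21/21.
Total value = 559.91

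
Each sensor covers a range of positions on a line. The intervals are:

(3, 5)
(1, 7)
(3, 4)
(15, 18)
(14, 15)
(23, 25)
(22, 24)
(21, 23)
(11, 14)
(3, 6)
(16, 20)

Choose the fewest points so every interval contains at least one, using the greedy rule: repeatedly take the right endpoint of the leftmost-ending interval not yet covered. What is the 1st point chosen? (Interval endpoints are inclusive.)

4

Process intervals by earliest right end; each time one isn't hit yet, stab at its right endpoint.
Sorted: [3,4] [3,5] [3,6] [1,7] [11,14] [14,15] [15,18] [16,20] [21,23] [22,24] [23,25]
{[3,4],[3,5],[3,6],[1,7]} hit by 4; {[11,14],[14,15]} hit by 14; {[15,18],[16,20]} hit by 18; {[21,23],[22,24],[23,25]} hit by 23.
Points: 4, 14, 18, 23 (4 total).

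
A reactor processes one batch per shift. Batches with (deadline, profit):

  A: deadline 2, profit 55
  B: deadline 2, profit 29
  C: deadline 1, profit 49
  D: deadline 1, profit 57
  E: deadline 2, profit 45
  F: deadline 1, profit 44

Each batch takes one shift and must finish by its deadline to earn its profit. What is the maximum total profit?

112

Take jobs in profit order; each goes to the latest open slot no later than its deadline.
Profit order: D=57 A=55 C=49 E=45 F=44 B=29
Assign: D→slot 1, A→slot 2, C skipped, E skipped, F skipped, B skipped.
Slots: [1:D] [2:A]
Profit = 57 + 55 = 112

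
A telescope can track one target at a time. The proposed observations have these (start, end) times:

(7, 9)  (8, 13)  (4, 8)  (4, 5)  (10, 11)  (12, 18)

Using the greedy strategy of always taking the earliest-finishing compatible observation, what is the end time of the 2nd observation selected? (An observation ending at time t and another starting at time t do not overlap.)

9

Sorted by end: (4,5)  (4,8)  (7,9)  (10,11)  (8,13)  (12,18)
take (4,5); take (7,9); take (10,11); skip (8,13); take (12,18).
Selected: (4,5) (7,9) (10,11) (12,18)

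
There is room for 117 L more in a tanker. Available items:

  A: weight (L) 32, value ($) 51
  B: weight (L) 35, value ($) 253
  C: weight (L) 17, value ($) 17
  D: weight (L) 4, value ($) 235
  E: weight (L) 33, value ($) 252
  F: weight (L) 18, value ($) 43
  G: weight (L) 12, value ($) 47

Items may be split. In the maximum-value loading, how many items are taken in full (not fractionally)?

Order: D (235/4=58.75) > E (252/33=7.64) > B (253/35=7.23) > G (47/12=3.92) > F (43/18=2.39) > A (51/32=1.59) > C (17/17=1.00)
Fill: take D (4 @ 235) → take E (33 @ 252) → take B (35 @ 253) → take G (12 @ 47) → take F (18 @ 43) → take 15/32 of A → 23.91; 117/117 used.
5 item(s) taken whole; one partial (take 15/32 of A).

5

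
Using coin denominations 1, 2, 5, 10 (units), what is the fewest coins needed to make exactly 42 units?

5

42 = 4×10 + 1×2
Total coins = 4 + 1 = 5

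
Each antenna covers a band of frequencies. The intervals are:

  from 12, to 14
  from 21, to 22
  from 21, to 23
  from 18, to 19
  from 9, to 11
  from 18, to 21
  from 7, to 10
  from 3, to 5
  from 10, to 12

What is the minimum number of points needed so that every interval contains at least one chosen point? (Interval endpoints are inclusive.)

5

By right end: [3,5]  [7,10]  [9,11]  [10,12]  [12,14]  [18,19]  [18,21]  [21,22]  [21,23]
[3,5] uncovered → point at 5; [7,10] uncovered → point at 10; [12,14] uncovered → point at 14; [18,19] uncovered → point at 19; [21,22] uncovered → point at 22.
Points: 5, 10, 14, 19, 22 (5 total).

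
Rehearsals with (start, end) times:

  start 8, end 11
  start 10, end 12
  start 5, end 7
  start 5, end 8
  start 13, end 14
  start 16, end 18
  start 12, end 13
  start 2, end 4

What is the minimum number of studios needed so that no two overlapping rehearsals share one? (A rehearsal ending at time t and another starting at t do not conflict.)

2

Events (time:±→running): 2:+→1 4:-→0 5:+→1 5:+→2 … peak 2.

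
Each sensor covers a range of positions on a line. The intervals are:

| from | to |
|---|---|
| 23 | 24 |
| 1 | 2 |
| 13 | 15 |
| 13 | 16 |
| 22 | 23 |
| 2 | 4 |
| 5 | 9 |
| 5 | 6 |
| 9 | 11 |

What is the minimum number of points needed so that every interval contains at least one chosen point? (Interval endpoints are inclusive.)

Sort by right endpoint; whenever an interval is uncovered, place a point at its right end.
By right end: [1,2]  [2,4]  [5,6]  [5,9]  [9,11]  [13,15]  [13,16]  [22,23]  [23,24]
[1,2] uncovered → point at 2; [5,6] uncovered → point at 6; [9,11] uncovered → point at 11; [13,15] uncovered → point at 15; [22,23] uncovered → point at 23.
Points: 2, 6, 11, 15, 23 (5 total).

5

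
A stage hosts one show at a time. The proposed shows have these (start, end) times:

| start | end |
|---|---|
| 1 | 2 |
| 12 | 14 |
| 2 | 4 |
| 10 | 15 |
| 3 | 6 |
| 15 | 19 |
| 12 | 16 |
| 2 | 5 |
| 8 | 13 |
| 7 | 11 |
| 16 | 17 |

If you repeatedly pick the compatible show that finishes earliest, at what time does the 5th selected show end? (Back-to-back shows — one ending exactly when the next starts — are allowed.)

17

Sort by end time and greedily take each interval whose start is ≥ the last chosen end.
Sorted by end: (1,2)  (2,4)  (2,5)  (3,6)  (7,11)  (8,13)  (12,14)  (10,15)  (12,16)  (16,17)  (15,19)
take (1,2); take (2,4); take (7,11); take (12,14); take (16,17); skip (15,19).
Selected: (1,2) (2,4) (7,11) (12,14) (16,17)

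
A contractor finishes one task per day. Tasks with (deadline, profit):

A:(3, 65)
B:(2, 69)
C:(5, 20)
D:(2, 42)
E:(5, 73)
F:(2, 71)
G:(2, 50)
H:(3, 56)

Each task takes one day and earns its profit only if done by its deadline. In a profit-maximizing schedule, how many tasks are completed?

5

Take jobs in profit order; each goes to the latest open slot no later than its deadline.
Profit order: E=73 F=71 B=69 A=65 H=56 G=50 D=42 C=20
Assign: E→slot 5, F→slot 2, B→slot 1, A→slot 3, H skipped, G skipped, D skipped, C→slot 4.
Slots: [1:B] [2:F] [3:A] [4:C] [5:E]
5 of 8 scheduled.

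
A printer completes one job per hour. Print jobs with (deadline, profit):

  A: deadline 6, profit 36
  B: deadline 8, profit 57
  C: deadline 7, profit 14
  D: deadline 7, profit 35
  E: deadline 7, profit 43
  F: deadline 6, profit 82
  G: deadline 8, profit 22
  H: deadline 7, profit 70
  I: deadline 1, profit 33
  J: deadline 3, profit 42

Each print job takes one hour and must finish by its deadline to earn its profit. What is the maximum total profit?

Profit order: F=82 H=70 B=57 E=43 J=42 A=36 D=35 I=33 G=22 C=14
Assign: F→slot 6, H→slot 7, B→slot 8, E→slot 5, J→slot 3, A→slot 4, D→slot 2, I→slot 1, G skipped, C skipped.
Slots: [1:I] [2:D] [3:J] [4:A] [5:E] [6:F] [7:H] [8:B]
Profit = 33 + 35 + 42 + 36 + 43 + 82 + 70 + 57 = 398

398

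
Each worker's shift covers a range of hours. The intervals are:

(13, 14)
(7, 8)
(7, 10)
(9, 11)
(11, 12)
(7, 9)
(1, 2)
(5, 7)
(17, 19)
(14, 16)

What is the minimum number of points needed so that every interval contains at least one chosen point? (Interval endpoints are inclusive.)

Process intervals by earliest right end; each time one isn't hit yet, stab at its right endpoint.
By right end: [1,2]  [5,7]  [7,8]  [7,9]  [7,10]  [9,11]  [11,12]  [13,14]  [14,16]  [17,19]
[1,2] uncovered → point at 2; [5,7] uncovered → point at 7; [9,11] uncovered → point at 11; [13,14] uncovered → point at 14; [17,19] uncovered → point at 19.
Points: 2, 7, 11, 14, 19 (5 total).

5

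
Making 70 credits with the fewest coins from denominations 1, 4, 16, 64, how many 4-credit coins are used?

70 − 1×64→6 − 1×4→2 − 2×1→0
Count of 4: 1

1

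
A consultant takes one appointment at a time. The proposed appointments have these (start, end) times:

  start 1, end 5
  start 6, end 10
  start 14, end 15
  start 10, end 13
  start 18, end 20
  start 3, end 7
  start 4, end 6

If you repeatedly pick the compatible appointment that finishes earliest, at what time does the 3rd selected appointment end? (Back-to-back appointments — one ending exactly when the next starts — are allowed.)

13

By end time: (1,5), (4,6), (3,7), (6,10), (10,13), (14,15), (18,20).
Pick (1,5); next start ≥ 5 → (6,10); next start ≥ 10 → (10,13); next start ≥ 13 → (14,15); next start ≥ 15 → (18,20).
Selected: (1,5) (6,10) (10,13) (14,15) (18,20)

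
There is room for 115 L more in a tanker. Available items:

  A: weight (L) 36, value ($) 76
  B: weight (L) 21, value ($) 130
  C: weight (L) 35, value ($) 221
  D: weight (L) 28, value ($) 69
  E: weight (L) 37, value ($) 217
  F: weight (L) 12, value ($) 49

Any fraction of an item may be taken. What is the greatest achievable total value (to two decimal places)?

Greedy by value/weight ratio, highest first.
Ratios (sorted): C 6.31, B 6.19, E 5.86, F 4.08, D 2.46, A 2.11
take C (35 @ 221); take B (21 @ 130); take E (37 @ 217); take F (12 @ 49); take 10/28 of D → 24.64. Capacity used 115/115.
Total value = 641.64

641.64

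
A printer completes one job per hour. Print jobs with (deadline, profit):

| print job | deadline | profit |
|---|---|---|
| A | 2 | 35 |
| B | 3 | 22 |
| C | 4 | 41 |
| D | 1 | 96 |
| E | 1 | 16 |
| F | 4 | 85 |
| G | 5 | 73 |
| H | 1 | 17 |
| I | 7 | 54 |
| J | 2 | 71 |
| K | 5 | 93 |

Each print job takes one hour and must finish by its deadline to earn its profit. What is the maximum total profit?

472

Profit order: D=96 K=93 F=85 G=73 J=71 I=54 C=41 A=35 B=22 H=17 E=16
Assign: D→slot 1, K→slot 5, F→slot 4, G→slot 3, J→slot 2, I→slot 7, C skipped, A skipped, B skipped, H skipped, E skipped.
Slots: [1:D] [2:J] [3:G] [4:F] [5:K] [7:I]
Profit = 96 + 71 + 73 + 85 + 93 + 54 = 472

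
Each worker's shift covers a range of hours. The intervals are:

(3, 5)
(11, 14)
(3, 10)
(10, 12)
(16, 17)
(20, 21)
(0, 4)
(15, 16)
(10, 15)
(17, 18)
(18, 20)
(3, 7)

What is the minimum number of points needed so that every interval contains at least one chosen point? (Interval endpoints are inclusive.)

Sorted: [0,4] [3,5] [3,7] [3,10] [10,12] [11,14] [10,15] [15,16] [16,17] [17,18] [18,20] [20,21]
{[0,4],[3,5],[3,7],[3,10]} hit by 4; {[10,12],[11,14],[10,15]} hit by 12; {[15,16],[16,17]} hit by 16; {[17,18],[18,20]} hit by 18; {[20,21]} hit by 21.
Points: 4, 12, 16, 18, 21 (5 total).

5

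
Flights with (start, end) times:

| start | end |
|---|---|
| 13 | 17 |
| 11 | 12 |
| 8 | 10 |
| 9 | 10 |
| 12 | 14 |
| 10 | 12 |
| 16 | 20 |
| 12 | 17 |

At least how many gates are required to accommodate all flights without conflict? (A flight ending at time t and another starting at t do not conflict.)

3

Count concurrent intervals with a sweep; the peak is the room count.
Events (time:±→running): 8:+→1 9:+→2 10:-→1 10:-→0 10:+→1 11:+→2 12:-→1 12:-→0 12:+→1 12:+→2 13:+→3 … peak 3.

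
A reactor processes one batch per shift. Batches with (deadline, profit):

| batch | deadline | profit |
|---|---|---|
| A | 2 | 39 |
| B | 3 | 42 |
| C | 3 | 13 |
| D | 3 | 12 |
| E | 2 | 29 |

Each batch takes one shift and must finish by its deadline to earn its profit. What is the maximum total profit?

110

By profit: B(d3,42), A(d2,39), E(d2,29), C(d3,13), D(d3,12)
B→slot 3; A→slot 2; E→slot 1; C skipped; D skipped.
Profit = 29 + 39 + 42 = 110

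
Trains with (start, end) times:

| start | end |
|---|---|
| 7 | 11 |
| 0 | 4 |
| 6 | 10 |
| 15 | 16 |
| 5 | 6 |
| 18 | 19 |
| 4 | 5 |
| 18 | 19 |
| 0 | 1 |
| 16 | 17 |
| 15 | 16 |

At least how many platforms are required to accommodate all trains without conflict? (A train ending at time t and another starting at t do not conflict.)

2

Events (time:±→running): 0:+→1 0:+→2 … peak 2.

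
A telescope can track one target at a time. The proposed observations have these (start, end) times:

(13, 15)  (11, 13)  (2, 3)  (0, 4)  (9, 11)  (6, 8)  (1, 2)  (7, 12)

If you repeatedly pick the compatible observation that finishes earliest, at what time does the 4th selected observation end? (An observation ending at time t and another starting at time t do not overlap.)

Order by finish time; keep every interval that doesn't clash with the previous kept one.
By end time: (1,2), (2,3), (0,4), (6,8), (9,11), (7,12), (11,13), (13,15).
Pick (1,2); next start ≥ 2 → (2,3); next start ≥ 3 → (6,8); next start ≥ 8 → (9,11); next start ≥ 11 → (11,13); next start ≥ 13 → (13,15).
Selected: (1,2) (2,3) (6,8) (9,11) (11,13) (13,15)

11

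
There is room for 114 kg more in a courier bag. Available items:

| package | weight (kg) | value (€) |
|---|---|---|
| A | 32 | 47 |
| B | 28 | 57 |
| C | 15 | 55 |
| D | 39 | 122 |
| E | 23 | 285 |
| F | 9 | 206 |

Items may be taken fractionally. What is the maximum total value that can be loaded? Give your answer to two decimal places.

725.00

Greedy by value/weight ratio, highest first.
Ratios (sorted): F 22.89, E 12.39, C 3.67, D 3.13, B 2.04, A 1.47
take F (9 @ 206); take E (23 @ 285); take C (15 @ 55); take D (39 @ 122); take B (28 @ 57). Capacity used 114/114.
Total value = 725.00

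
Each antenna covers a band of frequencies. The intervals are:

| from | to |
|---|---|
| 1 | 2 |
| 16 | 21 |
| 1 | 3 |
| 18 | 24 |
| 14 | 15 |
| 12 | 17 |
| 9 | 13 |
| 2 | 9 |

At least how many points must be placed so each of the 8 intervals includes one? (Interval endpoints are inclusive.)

4

Process intervals by earliest right end; each time one isn't hit yet, stab at its right endpoint.
Sorted: [1,2] [1,3] [2,9] [9,13] [14,15] [12,17] [16,21] [18,24]
{[1,2],[1,3],[2,9]} hit by 2; {[9,13]} hit by 13; {[14,15],[12,17]} hit by 15; {[16,21],[18,24]} hit by 21.
Points: 2, 13, 15, 21 (4 total).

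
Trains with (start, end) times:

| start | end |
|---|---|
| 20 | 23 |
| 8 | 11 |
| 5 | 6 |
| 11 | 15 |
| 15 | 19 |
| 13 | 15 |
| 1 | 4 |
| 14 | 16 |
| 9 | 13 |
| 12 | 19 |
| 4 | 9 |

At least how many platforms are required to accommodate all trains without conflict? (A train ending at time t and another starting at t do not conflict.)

4

The answer is the maximum number of intervals overlapping at any instant.
Events (time:±→running): 1:+→1 4:-→0 4:+→1 5:+→2 6:-→1 8:+→2 9:-→1 9:+→2 11:-→1 11:+→2 12:+→3 13:-→2 13:+→3 14:+→4 … peak 4.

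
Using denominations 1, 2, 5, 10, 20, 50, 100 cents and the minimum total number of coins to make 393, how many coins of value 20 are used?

2

Use the largest denomination that fits, subtract, and repeat.
393 − 3×100→93 − 1×50→43 − 2×20→3 − 1×2→1 − 1×1→0
Count of 20: 2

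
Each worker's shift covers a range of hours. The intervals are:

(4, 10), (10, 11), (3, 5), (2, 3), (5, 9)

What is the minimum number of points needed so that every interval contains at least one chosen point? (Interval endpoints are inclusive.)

3

Process intervals by earliest right end; each time one isn't hit yet, stab at its right endpoint.
Sorted: [2,3] [3,5] [5,9] [4,10] [10,11]
{[2,3],[3,5]} hit by 3; {[5,9],[4,10]} hit by 9; {[10,11]} hit by 11.
Points: 3, 9, 11 (3 total).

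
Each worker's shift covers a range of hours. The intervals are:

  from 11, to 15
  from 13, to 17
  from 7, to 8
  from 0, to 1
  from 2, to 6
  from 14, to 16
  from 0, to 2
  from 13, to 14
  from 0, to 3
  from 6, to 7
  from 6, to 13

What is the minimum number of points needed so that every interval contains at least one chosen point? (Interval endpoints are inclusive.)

4

Process intervals by earliest right end; each time one isn't hit yet, stab at its right endpoint.
Sorted: [0,1] [0,2] [0,3] [2,6] [6,7] [7,8] [6,13] [13,14] [11,15] [14,16] [13,17]
{[0,1],[0,2],[0,3]} hit by 1; {[2,6],[6,7]} hit by 6; {[7,8],[6,13]} hit by 8; {[13,14],[11,15],[14,16],[13,17]} hit by 14.
Points: 1, 6, 8, 14 (4 total).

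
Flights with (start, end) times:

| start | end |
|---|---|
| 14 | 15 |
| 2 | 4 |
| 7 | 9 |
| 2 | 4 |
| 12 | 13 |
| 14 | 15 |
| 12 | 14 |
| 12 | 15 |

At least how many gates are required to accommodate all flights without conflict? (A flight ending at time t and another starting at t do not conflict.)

Count concurrent intervals with a sweep; the peak is the room count.
Events (time:±→running): 2:+→1 2:+→2 4:-→1 4:-→0 7:+→1 9:-→0 12:+→1 12:+→2 12:+→3 … peak 3.

3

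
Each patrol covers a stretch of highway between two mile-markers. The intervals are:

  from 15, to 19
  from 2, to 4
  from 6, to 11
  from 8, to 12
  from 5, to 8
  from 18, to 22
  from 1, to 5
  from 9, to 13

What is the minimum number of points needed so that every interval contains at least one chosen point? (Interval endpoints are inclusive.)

4

Process intervals by earliest right end; each time one isn't hit yet, stab at its right endpoint.
By right end: [2,4]  [1,5]  [5,8]  [6,11]  [8,12]  [9,13]  [15,19]  [18,22]
[2,4] uncovered → point at 4; [5,8] uncovered → point at 8; [9,13] uncovered → point at 13; [15,19] uncovered → point at 19.
Points: 4, 8, 13, 19 (4 total).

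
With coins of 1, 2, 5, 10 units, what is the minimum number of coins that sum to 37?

Use the largest denomination that fits, subtract, and repeat.
37 − 3×10→7 − 1×5→2 − 1×2→0
Total coins = 3 + 1 + 1 = 5

5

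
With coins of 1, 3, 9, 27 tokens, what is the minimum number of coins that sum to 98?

8

98 = 3×27 + 1×9 + 2×3 + 2×1
Total coins = 3 + 1 + 2 + 2 = 8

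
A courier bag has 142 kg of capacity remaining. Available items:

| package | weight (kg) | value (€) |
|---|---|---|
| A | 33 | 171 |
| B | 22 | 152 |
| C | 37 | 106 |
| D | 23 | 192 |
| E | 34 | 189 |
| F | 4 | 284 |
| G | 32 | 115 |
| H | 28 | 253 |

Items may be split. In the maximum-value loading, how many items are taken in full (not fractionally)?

Sort by value per unit weight and fill in that order.
Order: F (284/4=71.00) > H (253/28=9.04) > D (192/23=8.35) > B (152/22=6.91) > E (189/34=5.56) > A (171/33=5.18) > G (115/32=3.59) > C (106/37=2.86)
Fill: take F (4 @ 284) → take H (28 @ 253) → take D (23 @ 192) → take B (22 @ 152) → take E (34 @ 189) → take 31/33 of A → 160.64; 142/142 used.
5 item(s) taken whole; one partial (take 31/33 of A).

5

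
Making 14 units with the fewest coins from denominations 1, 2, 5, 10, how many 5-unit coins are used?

Use the largest denomination that fits, subtract, and repeat.
14 = 1×10 + 2×2
Count of 5: 0

0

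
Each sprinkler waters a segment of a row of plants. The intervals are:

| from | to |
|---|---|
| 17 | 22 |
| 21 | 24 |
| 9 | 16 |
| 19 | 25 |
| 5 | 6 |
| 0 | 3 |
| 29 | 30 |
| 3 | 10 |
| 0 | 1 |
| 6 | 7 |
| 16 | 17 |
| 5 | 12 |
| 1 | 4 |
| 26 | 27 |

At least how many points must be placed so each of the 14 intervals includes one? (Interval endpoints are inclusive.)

6

Sort by right endpoint; whenever an interval is uncovered, place a point at its right end.
By right end: [0,1]  [0,3]  [1,4]  [5,6]  [6,7]  [3,10]  [5,12]  [9,16]  [16,17]  [17,22]  [21,24]  [19,25]  [26,27]  [29,30]
[0,1] uncovered → point at 1; [5,6] uncovered → point at 6; [9,16] uncovered → point at 16; [17,22] uncovered → point at 22; [26,27] uncovered → point at 27; [29,30] uncovered → point at 30.
Points: 1, 6, 16, 22, 27, 30 (6 total).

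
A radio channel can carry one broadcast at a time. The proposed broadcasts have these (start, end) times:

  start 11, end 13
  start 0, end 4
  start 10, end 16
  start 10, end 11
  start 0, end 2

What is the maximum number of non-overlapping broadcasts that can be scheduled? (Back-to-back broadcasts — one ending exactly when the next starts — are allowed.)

Order by finish time; keep every interval that doesn't clash with the previous kept one.
Sorted by end: (0,2)  (0,4)  (10,11)  (11,13)  (10,16)
take (0,2); take (10,11); take (11,13).
Selected 3 broadcasts.

3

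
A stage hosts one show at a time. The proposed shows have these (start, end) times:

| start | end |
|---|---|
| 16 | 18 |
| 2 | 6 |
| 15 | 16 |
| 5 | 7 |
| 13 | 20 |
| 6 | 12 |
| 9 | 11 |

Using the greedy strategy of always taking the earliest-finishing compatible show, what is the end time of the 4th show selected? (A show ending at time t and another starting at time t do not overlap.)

18

Sort by end time and greedily take each interval whose start is ≥ the last chosen end.
By end time: (2,6), (5,7), (9,11), (6,12), (15,16), (16,18), (13,20).
Pick (2,6); next start ≥ 6 → (9,11); next start ≥ 11 → (15,16); next start ≥ 16 → (16,18).
Selected: (2,6) (9,11) (15,16) (16,18)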